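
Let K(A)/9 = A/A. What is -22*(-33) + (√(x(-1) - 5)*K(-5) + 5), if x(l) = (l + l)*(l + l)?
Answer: 731 + 9*I ≈ 731.0 + 9.0*I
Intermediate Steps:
x(l) = 4*l² (x(l) = (2*l)*(2*l) = 4*l²)
K(A) = 9 (K(A) = 9*(A/A) = 9*1 = 9)
-22*(-33) + (√(x(-1) - 5)*K(-5) + 5) = -22*(-33) + (√(4*(-1)² - 5)*9 + 5) = 726 + (√(4*1 - 5)*9 + 5) = 726 + (√(4 - 5)*9 + 5) = 726 + (√(-1)*9 + 5) = 726 + (I*9 + 5) = 726 + (9*I + 5) = 726 + (5 + 9*I) = 731 + 9*I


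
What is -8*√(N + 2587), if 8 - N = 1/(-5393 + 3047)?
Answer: -4*√14282145366/1173 ≈ -407.53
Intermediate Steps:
N = 18769/2346 (N = 8 - 1/(-5393 + 3047) = 8 - 1/(-2346) = 8 - 1*(-1/2346) = 8 + 1/2346 = 18769/2346 ≈ 8.0004)
-8*√(N + 2587) = -8*√(18769/2346 + 2587) = -4*√14282145366/1173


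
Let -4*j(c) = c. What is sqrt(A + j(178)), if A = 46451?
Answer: sqrt(185626)/2 ≈ 215.42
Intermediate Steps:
j(c) = -c/4
sqrt(A + j(178)) = sqrt(46451 - 1/4*178) = sqrt(46451 - 89/2) = sqrt(92813/2) = sqrt(185626)/2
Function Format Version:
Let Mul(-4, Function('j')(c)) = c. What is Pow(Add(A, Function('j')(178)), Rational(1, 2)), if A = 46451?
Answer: Mul(Rational(1, 2), Pow(185626, Rational(1, 2))) ≈ 215.42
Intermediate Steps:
Function('j')(c) = Mul(Rational(-1, 4), c)
Pow(Add(A, Function('j')(178)), Rational(1, 2)) = Pow(Add(46451, Mul(Rational(-1, 4), 178)), Rational(1, 2)) = Pow(Add(46451, Rational(-89, 2)), Rational(1, 2)) = Pow(Rational(92813, 2), Rational(1, 2)) = Mul(Rational(1, 2), Pow(185626, Rational(1, 2)))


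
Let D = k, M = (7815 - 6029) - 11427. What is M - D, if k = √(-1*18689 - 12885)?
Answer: -9641 - I*√31574 ≈ -9641.0 - 177.69*I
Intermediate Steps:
M = -9641 (M = 1786 - 11427 = -9641)
k = I*√31574 (k = √(-18689 - 12885) = √(-31574) = I*√31574 ≈ 177.69*I)
D = I*√31574 ≈ 177.69*I
M - D = -9641 - I*√31574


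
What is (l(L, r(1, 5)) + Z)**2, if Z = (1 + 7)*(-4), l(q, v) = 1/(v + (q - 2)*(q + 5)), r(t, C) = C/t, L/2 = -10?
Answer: 114896961/112225 ≈ 1023.8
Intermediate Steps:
L = -20 (L = 2*(-10) = -20)
l(q, v) = 1/(v + (-2 + q)*(5 + q))
Z = -32 (Z = 8*(-4) = -32)
(l(L, r(1, 5)) + Z)**2 = (1/(-10 + 5/1 + (-20)**2 + 3*(-20)) - 32)**2 = (1/(-10 + 5*1 + 400 - 60) - 32)**2 = (1/(-10 + 5 + 400 - 60) - 32)**2 = (1/335 - 32)**2 = (-10719/335)**2 = 114896961/112225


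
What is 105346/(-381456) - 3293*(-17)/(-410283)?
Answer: -3587553403/8694717336 ≈ -0.41261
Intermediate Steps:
105346/(-381456) - 3293*(-17)/(-410283) = 105346*(-1/381456) + 55981*(-1/410283) = -52673/190728 - 55981/410283 = -3587553403/8694717336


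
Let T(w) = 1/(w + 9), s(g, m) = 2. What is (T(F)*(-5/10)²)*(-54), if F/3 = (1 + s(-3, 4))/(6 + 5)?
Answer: -11/8 ≈ -1.3750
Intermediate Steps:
F = 9/11 (F = 3*((1 + 2)/(6 + 5)) = 3*(3/11) = 9/11 ≈ 0.81818)
T(w) = 1/(9 + w)
(T(F)*(-5/10)²)*(-54) = ((-5/10)²/(9 + 9/11))*(-54) = ((-5*⅒)²/(108/11))*(-54) = (11*(-½)²/108)*(-54) = ((11/108)*(¼))*(-54) = (11/432)*(-54) = -11/8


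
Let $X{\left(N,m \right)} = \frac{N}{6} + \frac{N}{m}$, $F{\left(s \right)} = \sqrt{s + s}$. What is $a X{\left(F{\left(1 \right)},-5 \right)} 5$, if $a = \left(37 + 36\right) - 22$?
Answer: $- \frac{17 \sqrt{2}}{2} \approx -12.021$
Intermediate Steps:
$F{\left(s \right)} = \sqrt{2} \sqrt{s}$ ($F{\left(s \right)} = \sqrt{2 s} = \sqrt{2} \sqrt{s}$)
$X{\left(N,m \right)} = \frac{N}{6} + \frac{N}{m}$ ($X{\left(N,m \right)} = N \frac{1}{6} + \frac{N}{m} = \frac{N}{6} + \frac{N}{m}$)
$a = 51$ ($a = 73 - 22 = 51$)
$a X{\left(F{\left(1 \right)},-5 \right)} 5 = 51 \left(\frac{\sqrt{2} \sqrt{1}}{6} + \frac{\sqrt{2} \sqrt{1}}{-5}\right) 5 = 51 \left(\frac{\sqrt{2} \cdot 1}{6} + \sqrt{2} \cdot 1 \left(- \frac{1}{5}\right)\right) 5 = 51 \left(\frac{\sqrt{2}}{6} + \sqrt{2} \left(- \frac{1}{5}\right)\right) 5 = 51 \left(\frac{\sqrt{2}}{6} - \frac{\sqrt{2}}{5}\right) 5 = 51 - \frac{\sqrt{2}}{30} \cdot 5 = 51 \left(- \frac{\sqrt{2}}{6}\right) = - \frac{17 \sqrt{2}}{2}$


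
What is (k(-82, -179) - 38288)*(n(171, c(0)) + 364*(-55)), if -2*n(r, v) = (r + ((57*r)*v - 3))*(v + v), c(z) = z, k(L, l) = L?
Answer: 768167400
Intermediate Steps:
n(r, v) = -v*(-3 + r + 57*r*v) (n(r, v) = -(r + ((57*r)*v - 3))*(v + v)/2 = -(r + (57*r*v - 3))*2*v/2 = -(r + (-3 + 57*r*v))*2*v/2 = -(-3 + r + 57*r*v)*2*v/2 = -v*(-3 + r + 57*r*v))
(k(-82, -179) - 38288)*(n(171, c(0)) + 364*(-55)) = (-82 - 38288)*(0*(3 - 1*171 - 57*171*0) + 364*(-55)) = -38370*(0*(3 - 171 + 0) - 20020) = -38370*(0*(-168) - 20020) = -38370*(0 - 20020) = -38370*(-20020) = 768167400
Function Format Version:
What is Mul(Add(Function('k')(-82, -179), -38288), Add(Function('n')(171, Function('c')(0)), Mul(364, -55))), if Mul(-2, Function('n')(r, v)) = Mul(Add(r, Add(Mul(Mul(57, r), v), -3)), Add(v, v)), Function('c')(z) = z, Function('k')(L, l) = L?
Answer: 768167400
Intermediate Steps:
Function('n')(r, v) = Mul(-1, v, Add(-3, r, Mul(57, r, v))) (Function('n')(r, v) = Mul(Rational(-1, 2), Mul(Add(r, Add(Mul(Mul(57, r), v), -3)), Add(v, v))) = Mul(Rational(-1, 2), Mul(Add(r, Add(Mul(57, r, v), -3)), Mul(2, v))) = Mul(Rational(-1, 2), Mul(Add(r, Add(-3, Mul(57, r, v))), Mul(2, v))) = Mul(Rational(-1, 2), Mul(Add(-3, r, Mul(57, r, v)), Mul(2, v))) = Mul(Rational(-1, 2), Mul(2, v, Add(-3, r, Mul(57, r, v)))) = Mul(-1, v, Add(-3, r, Mul(57, r, v))))
Mul(Add(Function('k')(-82, -179), -38288), Add(Function('n')(171, Function('c')(0)), Mul(364, -55))) = Mul(Add(-82, -38288), Add(Mul(0, Add(3, Mul(-1, 171), Mul(-57, 171, 0))), Mul(364, -55))) = Mul(-38370, Add(Mul(0, Add(3, -171, 0)), -20020)) = Mul(-38370, Add(Mul(0, -168), -20020)) = Mul(-38370, Add(0, -20020)) = Mul(-38370, -20020) = 768167400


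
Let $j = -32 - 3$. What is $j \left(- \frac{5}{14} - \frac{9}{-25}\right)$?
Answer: $- \frac{1}{10} \approx -0.1$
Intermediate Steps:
$j = -35$ ($j = -32 - 3 = -35$)
$j \left(- \frac{5}{14} - \frac{9}{-25}\right) = - 35 \left(- \frac{5}{14} - \frac{9}{-25}\right) = - 35 \left(\left(-5\right) \frac{1}{14} - - \frac{9}{25}\right) = - 35 \left(- \frac{5}{14} + \frac{9}{25}\right) = \left(-35\right) \frac{1}{350} = - \frac{1}{10}$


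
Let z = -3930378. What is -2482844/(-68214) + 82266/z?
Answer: 812741978509/22342233741 ≈ 36.377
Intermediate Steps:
-2482844/(-68214) + 82266/z = -2482844/(-68214) + 82266/(-3930378) = -2482844*(-1/68214) + 82266*(-1/3930378) = 1241422/34107 - 13711/655063 = 812741978509/22342233741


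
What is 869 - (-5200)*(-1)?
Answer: -4331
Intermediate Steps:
869 - (-5200)*(-1) = 869 - 520*10 = 869 - 5200 = -4331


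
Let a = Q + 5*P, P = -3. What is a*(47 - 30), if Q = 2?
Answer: -221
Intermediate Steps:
a = -13 (a = 2 + 5*(-3) = 2 - 15 = -13)
a*(47 - 30) = -13*(47 - 30) = -13*17 = -221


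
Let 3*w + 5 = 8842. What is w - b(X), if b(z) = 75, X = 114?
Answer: 8612/3 ≈ 2870.7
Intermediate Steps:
w = 8837/3 (w = -5/3 + (⅓)*8842 = -5/3 + 8842/3 = 8837/3 ≈ 2945.7)
w - b(X) = 8837/3 - 1*75 = 8837/3 - 75 = 8612/3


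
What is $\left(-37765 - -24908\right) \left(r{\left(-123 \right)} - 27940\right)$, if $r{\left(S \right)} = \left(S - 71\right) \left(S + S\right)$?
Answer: $-254362888$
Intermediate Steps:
$r{\left(S \right)} = 2 S \left(-71 + S\right)$ ($r{\left(S \right)} = \left(-71 + S\right) 2 S = 2 S \left(-71 + S\right)$)
$\left(-37765 - -24908\right) \left(r{\left(-123 \right)} - 27940\right) = \left(-37765 - -24908\right) \left(2 \left(-123\right) \left(-71 - 123\right) - 27940\right) = \left(-37765 + 24908\right) \left(2 \left(-123\right) \left(-194\right) - 27940\right) = - 12857 \left(47724 - 27940\right) = \left(-12857\right) 19784 = -254362888$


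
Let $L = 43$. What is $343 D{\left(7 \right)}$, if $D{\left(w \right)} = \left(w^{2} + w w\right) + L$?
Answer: $48363$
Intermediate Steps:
$D{\left(w \right)} = 43 + 2 w^{2}$ ($D{\left(w \right)} = \left(w^{2} + w w\right) + 43 = \left(w^{2} + w^{2}\right) + 43 = 2 w^{2} + 43 = 43 + 2 w^{2}$)
$343 D{\left(7 \right)} = 343 \left(43 + 2 \cdot 7^{2}\right) = 343 \left(43 + 2 \cdot 49\right) = 343 \left(43 + 98\right) = 343 \cdot 141 = 48363$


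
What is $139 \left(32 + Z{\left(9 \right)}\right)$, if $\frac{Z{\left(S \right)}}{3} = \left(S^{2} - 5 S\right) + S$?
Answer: $23213$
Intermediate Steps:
$Z{\left(S \right)} = - 12 S + 3 S^{2}$ ($Z{\left(S \right)} = 3 \left(\left(S^{2} - 5 S\right) + S\right) = 3 \left(S^{2} - 4 S\right) = - 12 S + 3 S^{2}$)
$139 \left(32 + Z{\left(9 \right)}\right) = 139 \left(32 + 3 \cdot 9 \left(-4 + 9\right)\right) = 139 \left(32 + 3 \cdot 9 \cdot 5\right) = 139 \left(32 + 135\right) = 139 \cdot 167 = 23213$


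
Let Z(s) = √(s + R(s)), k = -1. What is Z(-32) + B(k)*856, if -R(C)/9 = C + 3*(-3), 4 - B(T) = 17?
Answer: -11128 + √337 ≈ -11110.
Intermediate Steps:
B(T) = -13 (B(T) = 4 - 1*17 = 4 - 17 = -13)
R(C) = 81 - 9*C (R(C) = -9*(C + 3*(-3)) = -9*(C - 9) = -9*(-9 + C) = 81 - 9*C)
Z(s) = √(81 - 8*s) (Z(s) = √(s + (81 - 9*s)) = √(81 - 8*s))
Z(-32) + B(k)*856 = √(81 - 8*(-32)) - 13*856 = √(81 + 256) - 11128 = √337 - 11128 = -11128 + √337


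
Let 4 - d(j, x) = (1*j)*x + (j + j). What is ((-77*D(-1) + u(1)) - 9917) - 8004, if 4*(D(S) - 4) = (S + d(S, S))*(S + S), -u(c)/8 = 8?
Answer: -18139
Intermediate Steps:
u(c) = -64 (u(c) = -8*8 = -64)
d(j, x) = 4 - 2*j - j*x (d(j, x) = 4 - ((1*j)*x + (j + j)) = 4 - (j*x + 2*j) = 4 - (2*j + j*x) = 4 + (-2*j - j*x) = 4 - 2*j - j*x)
D(S) = 4 + S*(4 - S - S**2)/2 (D(S) = 4 + ((S + (4 - 2*S - S*S))*(S + S))/4 = 4 + ((S + (4 - 2*S - S**2))*(2*S))/4 = 4 + ((S + (4 - S**2 - 2*S))*(2*S))/4 = 4 + ((4 - S - S**2)*(2*S))/4 = 4 + (2*S*(4 - S - S**2))/4 = 4 + S*(4 - S - S**2)/2)
((-77*D(-1) + u(1)) - 9917) - 8004 = ((-77*(4 + 2*(-1) - 1/2*(-1)**2 - 1/2*(-1)**3) - 64) - 9917) - 8004 = ((-77*(4 - 2 - 1/2*1 - 1/2*(-1)) - 64) - 9917) - 8004 = ((-77*(4 - 2 - 1/2 + 1/2) - 64) - 9917) - 8004 = ((-77*2 - 64) - 9917) - 8004 = ((-154 - 64) - 9917) - 8004 = (-218 - 9917) - 8004 = -10135 - 8004 = -18139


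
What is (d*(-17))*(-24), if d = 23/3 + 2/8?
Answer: 3230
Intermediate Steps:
d = 95/12 (d = 23*(⅓) + 2*(⅛) = 23/3 + ¼ = 95/12 ≈ 7.9167)
(d*(-17))*(-24) = ((95/12)*(-17))*(-24) = -1615/12*(-24) = 3230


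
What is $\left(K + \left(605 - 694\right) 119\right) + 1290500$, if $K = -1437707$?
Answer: $-157798$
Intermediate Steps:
$\left(K + \left(605 - 694\right) 119\right) + 1290500 = \left(-1437707 + \left(605 - 694\right) 119\right) + 1290500 = \left(-1437707 - 10591\right) + 1290500 = -1448298 + 1290500 = -157798$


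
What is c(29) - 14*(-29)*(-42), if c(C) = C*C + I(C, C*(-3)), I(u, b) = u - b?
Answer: -16095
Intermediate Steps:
c(C) = C² + 4*C (c(C) = C*C + (C - C*(-3)) = C² + (C - (-3)*C) = C² + (C + 3*C) = C² + 4*C)
c(29) - 14*(-29)*(-42) = 29*(4 + 29) - 14*(-29)*(-42) = 29*33 + 406*(-42) = 957 - 17052 = -16095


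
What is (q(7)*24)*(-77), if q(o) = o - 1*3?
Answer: -7392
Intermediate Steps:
q(o) = -3 + o (q(o) = o - 3 = -3 + o)
(q(7)*24)*(-77) = ((-3 + 7)*24)*(-77) = (4*24)*(-77) = 96*(-77) = -7392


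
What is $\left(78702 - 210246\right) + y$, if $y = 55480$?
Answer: $-76064$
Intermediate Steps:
$\left(78702 - 210246\right) + y = \left(78702 - 210246\right) + 55480 = -131544 + 55480 = -76064$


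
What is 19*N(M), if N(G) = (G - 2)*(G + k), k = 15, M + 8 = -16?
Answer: 4446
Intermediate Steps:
M = -24 (M = -8 - 16 = -24)
N(G) = (-2 + G)*(15 + G) (N(G) = (G - 2)*(G + 15) = (-2 + G)*(15 + G))
19*N(M) = 19*(-30 + (-24)**2 + 13*(-24)) = 19*(-30 + 576 - 312) = 19*234 = 4446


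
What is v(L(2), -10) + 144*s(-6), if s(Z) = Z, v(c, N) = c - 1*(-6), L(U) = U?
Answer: -856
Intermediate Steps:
v(c, N) = 6 + c (v(c, N) = c + 6 = 6 + c)
v(L(2), -10) + 144*s(-6) = (6 + 2) + 144*(-6) = 8 - 864 = -856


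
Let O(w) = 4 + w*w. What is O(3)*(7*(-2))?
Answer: -182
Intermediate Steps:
O(w) = 4 + w²
O(3)*(7*(-2)) = (4 + 3²)*(7*(-2)) = (4 + 9)*(-14) = 13*(-14) = -182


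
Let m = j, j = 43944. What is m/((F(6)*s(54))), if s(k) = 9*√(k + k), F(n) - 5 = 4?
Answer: 7324*√3/243 ≈ 52.204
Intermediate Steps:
F(n) = 9 (F(n) = 5 + 4 = 9)
s(k) = 9*√2*√k (s(k) = 9*√(2*k) = 9*(√2*√k) = 9*√2*√k)
m = 43944
m/((F(6)*s(54))) = 43944/((9*(9*√2*√54))) = 43944/((9*(9*√2*(3*√6)))) = 43944/((9*(54*√3))) = 43944/((486*√3)) = 43944*(√3/1458) = 7324*√3/243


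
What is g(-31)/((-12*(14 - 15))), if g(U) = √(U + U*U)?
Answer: √930/12 ≈ 2.5413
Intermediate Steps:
g(U) = √(U + U²)
g(-31)/((-12*(14 - 15))) = √(-31*(1 - 31))/((-12*(14 - 15))) = √(-31*(-30))/((-12*(-1))) = √930/12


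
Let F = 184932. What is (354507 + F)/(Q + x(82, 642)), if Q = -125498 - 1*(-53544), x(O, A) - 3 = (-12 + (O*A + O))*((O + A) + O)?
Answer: 179813/14138511 ≈ 0.012718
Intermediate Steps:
x(O, A) = 3 + (A + 2*O)*(-12 + O + A*O) (x(O, A) = 3 + (-12 + (O*A + O))*((O + A) + O) = 3 + (-12 + (A*O + O))*((A + O) + O) = 3 + (-12 + (O + A*O))*(A + 2*O) = 3 + (-12 + O + A*O)*(A + 2*O) = 3 + (A + 2*O)*(-12 + O + A*O))
Q = -71954 (Q = -125498 + 53544 = -71954)
(354507 + F)/(Q + x(82, 642)) = (354507 + 184932)/(-71954 + (3 - 24*82 - 12*642 + 2*82**2 + 642*82 + 82*642**2 + 2*642*82**2)) = 539439/(-71954 + (3 - 1968 - 7704 + 2*6724 + 52644 + 82*412164 + 2*642*6724)) = 539439/(-71954 + (3 - 1968 - 7704 + 13448 + 52644 + 33797448 + 8633616)) = 539439/(-71954 + 42487487) = 539439/42415533 = 539439*(1/42415533) = 179813/14138511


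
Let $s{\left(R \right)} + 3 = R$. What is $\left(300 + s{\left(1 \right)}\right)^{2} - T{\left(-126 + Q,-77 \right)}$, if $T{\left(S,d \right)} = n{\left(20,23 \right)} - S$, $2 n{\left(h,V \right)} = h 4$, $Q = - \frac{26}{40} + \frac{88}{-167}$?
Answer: $\frac{296046989}{3340} \approx 88637.0$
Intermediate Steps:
$s{\left(R \right)} = -3 + R$
$Q = - \frac{3931}{3340}$ ($Q = \left(-26\right) \frac{1}{40} + 88 \left(- \frac{1}{167}\right) = - \frac{13}{20} - \frac{88}{167} = - \frac{3931}{3340} \approx -1.1769$)
$n{\left(h,V \right)} = 2 h$ ($n{\left(h,V \right)} = \frac{h 4}{2} = \frac{4 h}{2} = 2 h$)
$T{\left(S,d \right)} = 40 - S$ ($T{\left(S,d \right)} = 2 \cdot 20 - S = 40 - S$)
$\left(300 + s{\left(1 \right)}\right)^{2} - T{\left(-126 + Q,-77 \right)} = \left(300 + \left(-3 + 1\right)\right)^{2} - \left(40 - \left(-126 - \frac{3931}{3340}\right)\right) = \left(300 - 2\right)^{2} - \left(40 - - \frac{424771}{3340}\right) = 298^{2} - \left(40 + \frac{424771}{3340}\right) = 88804 - \frac{558371}{3340} = \frac{296046989}{3340}$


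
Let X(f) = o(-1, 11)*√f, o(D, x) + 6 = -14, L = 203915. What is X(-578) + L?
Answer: 203915 - 340*I*√2 ≈ 2.0392e+5 - 480.83*I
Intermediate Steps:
o(D, x) = -20 (o(D, x) = -6 - 14 = -20)
X(f) = -20*√f
X(-578) + L = -340*I*√2 + 203915 = 203915 - 340*I*√2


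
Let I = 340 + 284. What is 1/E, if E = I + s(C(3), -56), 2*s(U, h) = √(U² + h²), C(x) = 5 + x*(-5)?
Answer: 624/388567 - √809/388567 ≈ 0.0015327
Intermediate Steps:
I = 624
C(x) = 5 - 5*x
s(U, h) = √(U² + h²)/2
E = 624 + √809 (E = 624 + √((5 - 5*3)² + (-56)²)/2 = 624 + √((5 - 15)² + 3136)/2 = 624 + √((-10)² + 3136)/2 = 624 + √(100 + 3136)/2 = 624 + √3236/2 = 624 + (2*√809)/2 = 624 + √809 ≈ 652.44)
1/E = 1/(624 + √809)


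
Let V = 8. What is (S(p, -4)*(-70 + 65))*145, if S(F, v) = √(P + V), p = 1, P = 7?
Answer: -725*√15 ≈ -2807.9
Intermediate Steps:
S(F, v) = √15 (S(F, v) = √(7 + 8) = √15)
(S(p, -4)*(-70 + 65))*145 = (√15*(-70 + 65))*145 = (√15*(-5))*145 = -5*√15*145 = -725*√15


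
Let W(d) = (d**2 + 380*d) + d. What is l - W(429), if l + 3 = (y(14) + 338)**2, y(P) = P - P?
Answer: -233249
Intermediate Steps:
y(P) = 0
l = 114241 (l = -3 + (0 + 338)**2 = -3 + 338**2 = -3 + 114244 = 114241)
W(d) = d**2 + 381*d
l - W(429) = 114241 - 429*(381 + 429) = 114241 - 429*810 = 114241 - 1*347490 = 114241 - 347490 = -233249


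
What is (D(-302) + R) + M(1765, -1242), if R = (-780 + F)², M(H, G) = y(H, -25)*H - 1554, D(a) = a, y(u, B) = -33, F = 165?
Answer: 318124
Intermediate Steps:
M(H, G) = -1554 - 33*H (M(H, G) = -33*H - 1554 = -1554 - 33*H)
R = 378225 (R = (-780 + 165)² = (-615)² = 378225)
(D(-302) + R) + M(1765, -1242) = (-302 + 378225) + (-1554 - 33*1765) = 377923 + (-1554 - 58245) = 377923 - 59799 = 318124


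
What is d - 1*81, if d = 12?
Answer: -69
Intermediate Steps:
d - 1*81 = 12 - 1*81 = 12 - 81 = -69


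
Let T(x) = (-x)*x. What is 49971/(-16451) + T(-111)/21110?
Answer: -1257580581/347280610 ≈ -3.6212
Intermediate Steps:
T(x) = -x²
49971/(-16451) + T(-111)/21110 = 49971/(-16451) - 1*(-111)²/21110 = 49971*(-1/16451) - 1*12321*(1/21110) = -49971/16451 - 12321*1/21110 = -49971/16451 - 12321/21110 = -1257580581/347280610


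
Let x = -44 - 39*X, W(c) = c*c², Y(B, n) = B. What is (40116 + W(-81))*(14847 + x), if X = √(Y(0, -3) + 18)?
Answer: -7273083975 + 57485025*√2 ≈ -7.1918e+9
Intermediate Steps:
W(c) = c³
X = 3*√2 (X = √(0 + 18) = √18 = 3*√2 ≈ 4.2426)
x = -44 - 117*√2 ≈ -209.46
(40116 + W(-81))*(14847 + x) = (40116 + (-81)³)*(14847 + (-44 - 117*√2)) = (40116 - 531441)*(14803 - 117*√2) = -491325*(14803 - 117*√2) = -7273083975 + 57485025*√2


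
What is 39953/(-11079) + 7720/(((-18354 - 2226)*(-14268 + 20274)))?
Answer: -13717820462/3803897097 ≈ -3.6063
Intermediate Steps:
39953/(-11079) + 7720/(((-18354 - 2226)*(-14268 + 20274))) = 39953*(-1/11079) + 7720/((-20580*6006)) = -39953/11079 + 7720/(-123603480) = -39953/11079 + 7720*(-1/123603480) = -39953/11079 - 193/3090087 = -13717820462/3803897097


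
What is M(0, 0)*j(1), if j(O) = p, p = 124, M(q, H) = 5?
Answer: 620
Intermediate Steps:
j(O) = 124
M(0, 0)*j(1) = 5*124 = 620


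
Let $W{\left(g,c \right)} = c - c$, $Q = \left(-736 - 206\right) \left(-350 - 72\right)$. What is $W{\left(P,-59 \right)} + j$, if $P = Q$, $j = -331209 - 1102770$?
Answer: $-1433979$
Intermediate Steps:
$Q = 397524$ ($Q = \left(-942\right) \left(-422\right) = 397524$)
$j = -1433979$
$P = 397524$
$W{\left(g,c \right)} = 0$
$W{\left(P,-59 \right)} + j = 0 - 1433979 = -1433979$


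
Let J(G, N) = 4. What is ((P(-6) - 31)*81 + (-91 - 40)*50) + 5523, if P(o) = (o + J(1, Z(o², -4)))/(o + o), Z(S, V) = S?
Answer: -7049/2 ≈ -3524.5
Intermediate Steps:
P(o) = (4 + o)/(2*o) (P(o) = (o + 4)/(o + o) = (4 + o)/((2*o)) = (4 + o)*(1/(2*o)) = (4 + o)/(2*o))
((P(-6) - 31)*81 + (-91 - 40)*50) + 5523 = (((½)*(4 - 6)/(-6) - 31)*81 + (-91 - 40)*50) + 5523 = (((½)*(-⅙)*(-2) - 31)*81 - 131*50) + 5523 = ((⅙ - 31)*81 - 6550) + 5523 = (-185/6*81 - 6550) + 5523 = (-4995/2 - 6550) + 5523 = -18095/2 + 5523 = -7049/2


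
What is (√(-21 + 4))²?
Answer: -17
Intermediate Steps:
(√(-21 + 4))² = (√(-17))² = (I*√17)² = -17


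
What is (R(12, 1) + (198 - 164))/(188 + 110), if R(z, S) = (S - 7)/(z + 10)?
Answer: 371/3278 ≈ 0.11318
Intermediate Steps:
R(z, S) = (-7 + S)/(10 + z)
(R(12, 1) + (198 - 164))/(188 + 110) = ((-7 + 1)/(10 + 12) + (198 - 164))/(188 + 110) = (-6/22 + 34)/298 = ((1/22)*(-6) + 34)*(1/298) = (-3/11 + 34)*(1/298) = (371/11)*(1/298) = 371/3278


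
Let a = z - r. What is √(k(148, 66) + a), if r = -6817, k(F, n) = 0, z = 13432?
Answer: √20249 ≈ 142.30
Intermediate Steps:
a = 20249 (a = 13432 - 1*(-6817) = 13432 + 6817 = 20249)
√(k(148, 66) + a) = √(0 + 20249) = √20249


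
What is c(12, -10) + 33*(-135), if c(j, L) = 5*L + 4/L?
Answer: -22527/5 ≈ -4505.4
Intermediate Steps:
c(j, L) = 4/L + 5*L
c(12, -10) + 33*(-135) = (4/(-10) + 5*(-10)) + 33*(-135) = (4*(-⅒) - 50) - 4455 = (-⅖ - 50) - 4455 = -252/5 - 4455 = -22527/5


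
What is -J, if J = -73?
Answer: 73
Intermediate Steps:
-J = -1*(-73) = 73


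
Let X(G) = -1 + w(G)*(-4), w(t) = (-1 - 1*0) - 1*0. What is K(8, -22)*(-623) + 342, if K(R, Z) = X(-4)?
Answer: -1527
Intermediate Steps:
w(t) = -1 (w(t) = (-1 + 0) + 0 = -1 + 0 = -1)
X(G) = 3 (X(G) = -1 - 1*(-4) = -1 + 4 = 3)
K(R, Z) = 3
K(8, -22)*(-623) + 342 = 3*(-623) + 342 = -1869 + 342 = -1527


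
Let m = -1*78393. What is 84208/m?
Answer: -84208/78393 ≈ -1.0742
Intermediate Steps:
m = -78393
84208/m = 84208/(-78393) = 84208*(-1/78393) = -84208/78393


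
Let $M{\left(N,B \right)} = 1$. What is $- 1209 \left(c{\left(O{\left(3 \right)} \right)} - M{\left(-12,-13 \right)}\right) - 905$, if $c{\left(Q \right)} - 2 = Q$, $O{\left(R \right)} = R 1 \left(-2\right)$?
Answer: $5140$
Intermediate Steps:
$O{\left(R \right)} = - 2 R$ ($O{\left(R \right)} = R \left(-2\right) = - 2 R$)
$c{\left(Q \right)} = 2 + Q$
$- 1209 \left(c{\left(O{\left(3 \right)} \right)} - M{\left(-12,-13 \right)}\right) - 905 = - 1209 \left(\left(2 - 6\right) - 1\right) - 905 = - 1209 \left(-4 - 1\right) - 905 = \left(-1209\right) \left(-5\right) - 905 = 6045 - 905 = 5140$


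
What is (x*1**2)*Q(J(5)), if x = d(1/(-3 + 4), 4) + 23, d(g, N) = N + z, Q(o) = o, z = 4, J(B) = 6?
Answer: 186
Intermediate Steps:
d(g, N) = 4 + N (d(g, N) = N + 4 = 4 + N)
x = 31 (x = (4 + 4) + 23 = 8 + 23 = 31)
(x*1**2)*Q(J(5)) = (31*1**2)*6 = (31*1)*6 = 31*6 = 186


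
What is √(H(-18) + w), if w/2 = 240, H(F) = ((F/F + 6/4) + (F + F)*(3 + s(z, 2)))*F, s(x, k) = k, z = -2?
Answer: 35*√3 ≈ 60.622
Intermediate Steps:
H(F) = F*(5/2 + 10*F) (H(F) = ((F/F + 6/4) + (F + F)*(3 + 2))*F = ((1 + 6*(¼)) + (2*F)*5)*F = ((1 + 3/2) + 10*F)*F = (5/2 + 10*F)*F = F*(5/2 + 10*F))
w = 480 (w = 2*240 = 480)
√(H(-18) + w) = √((5/2)*(-18)*(1 + 4*(-18)) + 480) = √((5/2)*(-18)*(1 - 72) + 480) = √((5/2)*(-18)*(-71) + 480) = √(3195 + 480) = √3675 = 35*√3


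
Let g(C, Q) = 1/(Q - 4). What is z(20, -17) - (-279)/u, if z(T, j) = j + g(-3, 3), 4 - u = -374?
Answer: -725/42 ≈ -17.262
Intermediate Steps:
u = 378 (u = 4 - 1*(-374) = 4 + 374 = 378)
g(C, Q) = 1/(-4 + Q)
z(T, j) = -1 + j (z(T, j) = j + 1/(-4 + 3) = j + 1/(-1) = j - 1 = -1 + j)
z(20, -17) - (-279)/u = (-1 - 17) - (-279)/378 = -18 - (-279)/378 = -18 - 1*(-31/42) = -18 + 31/42 = -725/42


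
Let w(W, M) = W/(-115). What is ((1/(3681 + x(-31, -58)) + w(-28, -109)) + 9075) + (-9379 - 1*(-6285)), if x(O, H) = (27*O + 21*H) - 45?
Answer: 1087479898/181815 ≈ 5981.2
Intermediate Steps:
x(O, H) = -45 + 21*H + 27*O (x(O, H) = (21*H + 27*O) - 45 = -45 + 21*H + 27*O)
w(W, M) = -W/115 (w(W, M) = W*(-1/115) = -W/115)
((1/(3681 + x(-31, -58)) + w(-28, -109)) + 9075) + (-9379 - 1*(-6285)) = ((1/(3681 + (-45 + 21*(-58) + 27*(-31))) - 1/115*(-28)) + 9075) + (-9379 - 1*(-6285)) = ((1/(3681 + (-45 - 1218 - 837)) + 28/115) + 9075) + (-9379 + 6285) = ((1/(3681 - 2100) + 28/115) + 9075) - 3094 = ((1/1581 + 28/115) + 9075) - 3094 = (44383/181815 + 9075) - 3094 = 1650015508/181815 - 3094 = 1087479898/181815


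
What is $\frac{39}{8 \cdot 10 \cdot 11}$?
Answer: $\frac{39}{880} \approx 0.044318$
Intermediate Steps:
$\frac{39}{8 \cdot 10 \cdot 11} = \frac{39}{80 \cdot 11} = \frac{39}{880}$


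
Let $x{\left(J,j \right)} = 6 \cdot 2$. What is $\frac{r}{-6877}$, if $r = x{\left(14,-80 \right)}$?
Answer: $- \frac{12}{6877} \approx -0.0017449$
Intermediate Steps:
$x{\left(J,j \right)} = 12$
$r = 12$
$\frac{r}{-6877} = \frac{12}{-6877} = 12 \left(- \frac{1}{6877}\right) = - \frac{12}{6877}$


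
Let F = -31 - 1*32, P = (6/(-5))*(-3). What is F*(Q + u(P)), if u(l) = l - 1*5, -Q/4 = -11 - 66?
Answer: -96579/5 ≈ -19316.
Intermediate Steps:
P = 18/5 (P = (6*(-⅕))*(-3) = -6/5*(-3) = 18/5 ≈ 3.6000)
Q = 308 (Q = -4*(-11 - 66) = -4*(-77) = 308)
u(l) = -5 + l (u(l) = l - 5 = -5 + l)
F = -63 (F = -31 - 32 = -63)
F*(Q + u(P)) = -63*(308 + (-5 + 18/5)) = -63*(308 - 7/5) = -63*1533/5 = -96579/5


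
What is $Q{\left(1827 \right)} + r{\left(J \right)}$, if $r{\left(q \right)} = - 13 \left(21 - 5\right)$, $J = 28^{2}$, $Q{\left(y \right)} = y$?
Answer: $1619$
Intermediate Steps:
$J = 784$
$r{\left(q \right)} = -208$ ($r{\left(q \right)} = \left(-13\right) 16 = -208$)
$Q{\left(1827 \right)} + r{\left(J \right)} = 1827 - 208 = 1619$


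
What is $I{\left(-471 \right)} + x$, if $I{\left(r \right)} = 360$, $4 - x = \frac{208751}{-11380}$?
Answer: $\frac{4351071}{11380} \approx 382.34$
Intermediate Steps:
$x = \frac{254271}{11380}$ ($x = 4 - \frac{208751}{-11380} = 4 - 208751 \left(- \frac{1}{11380}\right) = 4 - - \frac{208751}{11380} = 4 + \frac{208751}{11380} = \frac{254271}{11380} \approx 22.344$)
$I{\left(-471 \right)} + x = 360 + \frac{254271}{11380} = \frac{4351071}{11380}$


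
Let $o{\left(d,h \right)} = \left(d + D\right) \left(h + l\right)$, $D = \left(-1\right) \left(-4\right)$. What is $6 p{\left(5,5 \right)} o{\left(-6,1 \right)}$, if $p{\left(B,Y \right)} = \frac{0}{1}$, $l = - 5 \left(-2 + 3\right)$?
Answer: $0$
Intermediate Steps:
$D = 4$
$l = -5$ ($l = \left(-5\right) 1 = -5$)
$o{\left(d,h \right)} = \left(-5 + h\right) \left(4 + d\right)$ ($o{\left(d,h \right)} = \left(d + 4\right) \left(h - 5\right) = \left(4 + d\right) \left(-5 + h\right) = \left(-5 + h\right) \left(4 + d\right)$)
$p{\left(B,Y \right)} = 0$ ($p{\left(B,Y \right)} = 0 \cdot 1 = 0$)
$6 p{\left(5,5 \right)} o{\left(-6,1 \right)} = 6 \cdot 0 \left(-20 - -30 + 4 \cdot 1 - 6\right) = 0 \left(-20 + 30 + 4 - 6\right) = 0 \cdot 8 = 0$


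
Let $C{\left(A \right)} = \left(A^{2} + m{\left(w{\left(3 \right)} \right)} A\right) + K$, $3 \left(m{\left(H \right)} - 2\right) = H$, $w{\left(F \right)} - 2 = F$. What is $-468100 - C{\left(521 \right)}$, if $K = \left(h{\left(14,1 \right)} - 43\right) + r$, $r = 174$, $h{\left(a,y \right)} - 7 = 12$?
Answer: $- \frac{2224804}{3} \approx -7.416 \cdot 10^{5}$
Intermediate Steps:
$w{\left(F \right)} = 2 + F$
$h{\left(a,y \right)} = 19$ ($h{\left(a,y \right)} = 7 + 12 = 19$)
$K = 150$ ($K = \left(19 - 43\right) + 174 = -24 + 174 = 150$)
$m{\left(H \right)} = 2 + \frac{H}{3}$
$C{\left(A \right)} = 150 + A^{2} + \frac{11 A}{3}$ ($C{\left(A \right)} = \left(A^{2} + \left(2 + \frac{2 + 3}{3}\right) A\right) + 150 = \left(A^{2} + \left(2 + \frac{1}{3} \cdot 5\right) A\right) + 150 = \left(A^{2} + \left(2 + \frac{5}{3}\right) A\right) + 150 = \left(A^{2} + \frac{11 A}{3}\right) + 150 = 150 + A^{2} + \frac{11 A}{3}$)
$-468100 - C{\left(521 \right)} = -468100 - \left(150 + 521^{2} + \frac{11}{3} \cdot 521\right) = -468100 - \left(150 + 271441 + \frac{5731}{3}\right) = -468100 - \frac{820504}{3} = - \frac{2224804}{3}$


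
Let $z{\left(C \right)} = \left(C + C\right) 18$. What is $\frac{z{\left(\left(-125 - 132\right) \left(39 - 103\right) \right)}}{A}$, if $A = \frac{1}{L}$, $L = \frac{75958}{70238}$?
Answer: $\frac{22488429312}{35119} \approx 6.4035 \cdot 10^{5}$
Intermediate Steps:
$L = \frac{37979}{35119}$ ($L = 75958 \cdot \frac{1}{70238} = \frac{37979}{35119} \approx 1.0814$)
$z{\left(C \right)} = 36 C$ ($z{\left(C \right)} = 2 C 18 = 36 C$)
$A = \frac{35119}{37979}$ ($A = \frac{1}{\frac{37979}{35119}} = \frac{35119}{37979} \approx 0.9247$)
$\frac{z{\left(\left(-125 - 132\right) \left(39 - 103\right) \right)}}{A} = \frac{36 \left(-125 - 132\right) \left(39 - 103\right)}{\frac{35119}{37979}} = 36 \left(\left(-257\right) \left(-64\right)\right) \frac{37979}{35119} = 36 \cdot 16448 \cdot \frac{37979}{35119} = 592128 \cdot \frac{37979}{35119} = \frac{22488429312}{35119}$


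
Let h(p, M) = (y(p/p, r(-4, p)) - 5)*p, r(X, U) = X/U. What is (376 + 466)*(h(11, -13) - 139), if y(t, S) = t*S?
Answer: -166716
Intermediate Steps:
y(t, S) = S*t
h(p, M) = p*(-5 - 4/p) (h(p, M) = ((-4/p)*(p/p) - 5)*p = (-4/p*1 - 5)*p = (-4/p - 5)*p = (-5 - 4/p)*p = p*(-5 - 4/p))
(376 + 466)*(h(11, -13) - 139) = (376 + 466)*((-4 - 5*11) - 139) = 842*((-4 - 55) - 139) = 842*(-59 - 139) = 842*(-198) = -166716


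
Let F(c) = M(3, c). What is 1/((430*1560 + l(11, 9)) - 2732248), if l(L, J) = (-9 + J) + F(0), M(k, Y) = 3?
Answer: -1/2061445 ≈ -4.8510e-7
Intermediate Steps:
F(c) = 3
l(L, J) = -6 + J (l(L, J) = (-9 + J) + 3 = -6 + J)
1/((430*1560 + l(11, 9)) - 2732248) = 1/((430*1560 + (-6 + 9)) - 2732248) = 1/((670800 + 3) - 2732248) = 1/(670803 - 2732248) = 1/(-2061445) = -1/2061445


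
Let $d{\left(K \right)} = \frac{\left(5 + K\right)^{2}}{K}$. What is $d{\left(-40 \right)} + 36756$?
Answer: $\frac{293803}{8} \approx 36725.0$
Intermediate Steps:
$d{\left(K \right)} = \frac{\left(5 + K\right)^{2}}{K}$
$d{\left(-40 \right)} + 36756 = \frac{\left(5 - 40\right)^{2}}{-40} + 36756 = - \frac{\left(-35\right)^{2}}{40} + 36756 = \left(- \frac{1}{40}\right) 1225 + 36756 = - \frac{245}{8} + 36756 = \frac{293803}{8}$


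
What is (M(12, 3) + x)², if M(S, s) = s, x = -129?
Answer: 15876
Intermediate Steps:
(M(12, 3) + x)² = (3 - 129)² = (-126)² = 15876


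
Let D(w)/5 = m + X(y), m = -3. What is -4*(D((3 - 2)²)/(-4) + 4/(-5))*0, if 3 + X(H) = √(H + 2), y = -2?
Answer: 0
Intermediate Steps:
X(H) = -3 + √(2 + H) (X(H) = -3 + √(H + 2) = -3 + √(2 + H))
D(w) = -30 (D(w) = 5*(-3 + (-3 + √(2 - 2))) = 5*(-3 + (-3 + √0)) = 5*(-3 + (-3 + 0)) = 5*(-3 - 3) = 5*(-6) = -30)
-4*(D((3 - 2)²)/(-4) + 4/(-5))*0 = -4*(-30/(-4) + 4/(-5))*0 = -4*(-30*(-¼) + 4*(-⅕))*0 = -4*(15/2 - ⅘)*0 = -4*67/10*0 = -134/5*0 = 0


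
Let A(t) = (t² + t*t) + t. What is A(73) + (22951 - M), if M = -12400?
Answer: 46082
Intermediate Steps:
A(t) = t + 2*t² (A(t) = (t² + t²) + t = 2*t² + t = t + 2*t²)
A(73) + (22951 - M) = 73*(1 + 2*73) + (22951 - 1*(-12400)) = 73*(1 + 146) + (22951 + 12400) = 73*147 + 35351 = 10731 + 35351 = 46082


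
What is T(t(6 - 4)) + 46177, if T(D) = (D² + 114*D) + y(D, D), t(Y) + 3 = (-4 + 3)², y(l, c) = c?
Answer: 45951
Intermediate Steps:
t(Y) = -2 (t(Y) = -3 + (-4 + 3)² = -3 + (-1)² = -3 + 1 = -2)
T(D) = D² + 115*D (T(D) = (D² + 114*D) + D = D² + 115*D)
T(t(6 - 4)) + 46177 = -2*(115 - 2) + 46177 = -2*113 + 46177 = -226 + 46177 = 45951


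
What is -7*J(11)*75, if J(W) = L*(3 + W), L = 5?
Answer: -36750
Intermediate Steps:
J(W) = 15 + 5*W (J(W) = 5*(3 + W) = 15 + 5*W)
-7*J(11)*75 = -7*(15 + 5*11)*75 = -7*(15 + 55)*75 = -7*70*75 = -490*75 = -36750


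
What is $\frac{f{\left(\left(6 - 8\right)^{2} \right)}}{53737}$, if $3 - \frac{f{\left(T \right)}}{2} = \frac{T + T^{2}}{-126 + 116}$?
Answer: $\frac{10}{53737} \approx 0.00018609$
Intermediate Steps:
$f{\left(T \right)} = 6 + \frac{T}{5} + \frac{T^{2}}{5}$ ($f{\left(T \right)} = 6 - 2 \frac{T + T^{2}}{-126 + 116} = 6 - 2 \frac{T + T^{2}}{-10} = 6 - 2 \left(T + T^{2}\right) \left(- \frac{1}{10}\right) = 6 - 2 \left(- \frac{T}{10} - \frac{T^{2}}{10}\right) = 6 + \left(\frac{T}{5} + \frac{T^{2}}{5}\right) = 6 + \frac{T}{5} + \frac{T^{2}}{5}$)
$\frac{f{\left(\left(6 - 8\right)^{2} \right)}}{53737} = \frac{6 + \frac{\left(6 - 8\right)^{2}}{5} + \frac{\left(\left(6 - 8\right)^{2}\right)^{2}}{5}}{53737} = \left(6 + \frac{\left(-2\right)^{2}}{5} + \frac{\left(\left(-2\right)^{2}\right)^{2}}{5}\right) \frac{1}{53737} = \left(6 + \frac{1}{5} \cdot 4 + \frac{4^{2}}{5}\right) \frac{1}{53737} = \left(6 + \frac{4}{5} + \frac{1}{5} \cdot 16\right) \frac{1}{53737} = \left(6 + \frac{4}{5} + \frac{16}{5}\right) \frac{1}{53737} = 10 \cdot \frac{1}{53737} = \frac{10}{53737}$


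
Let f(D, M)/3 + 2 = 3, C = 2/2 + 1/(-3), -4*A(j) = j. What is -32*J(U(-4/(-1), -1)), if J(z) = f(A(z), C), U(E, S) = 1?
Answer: -96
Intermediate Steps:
A(j) = -j/4
C = 2/3 (C = 2*(1/2) + 1*(-1/3) = 1 - 1/3 = 2/3 ≈ 0.66667)
f(D, M) = 3 (f(D, M) = -6 + 3*3 = -6 + 9 = 3)
J(z) = 3
-32*J(U(-4/(-1), -1)) = -32*3 = -96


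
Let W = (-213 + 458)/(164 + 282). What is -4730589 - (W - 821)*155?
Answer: -2053124939/446 ≈ -4.6034e+6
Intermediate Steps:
W = 245/446 ≈ 0.54933
-4730589 - (W - 821)*155 = -4730589 - (245/446 - 821)*155 = -4730589 - (-365921)*155/446 = -4730589 - 1*(-56717755/446) = -4730589 + 56717755/446 = -2053124939/446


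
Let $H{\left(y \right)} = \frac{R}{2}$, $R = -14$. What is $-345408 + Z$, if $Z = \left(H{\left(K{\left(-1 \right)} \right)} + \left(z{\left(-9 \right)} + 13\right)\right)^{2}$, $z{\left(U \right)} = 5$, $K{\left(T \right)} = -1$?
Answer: $-345287$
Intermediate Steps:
$H{\left(y \right)} = -7$ ($H{\left(y \right)} = - \frac{14}{2} = \left(-14\right) \frac{1}{2} = -7$)
$Z = 121$ ($Z = \left(-7 + \left(5 + 13\right)\right)^{2} = \left(-7 + 18\right)^{2} = 11^{2} = 121$)
$-345408 + Z = -345408 + 121 = -345287$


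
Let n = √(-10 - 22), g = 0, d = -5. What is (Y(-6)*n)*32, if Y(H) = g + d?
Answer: -640*I*√2 ≈ -905.1*I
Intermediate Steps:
Y(H) = -5 (Y(H) = 0 - 5 = -5)
n = 4*I*√2 (n = √(-32) = 4*I*√2 ≈ 5.6569*I)
(Y(-6)*n)*32 = -20*I*√2*32 = -640*I*√2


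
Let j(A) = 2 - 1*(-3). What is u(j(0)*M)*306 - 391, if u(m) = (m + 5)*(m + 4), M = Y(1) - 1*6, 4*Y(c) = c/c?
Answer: 1435837/8 ≈ 1.7948e+5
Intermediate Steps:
Y(c) = ¼ (Y(c) = (c/c)/4 = (¼)*1 = ¼)
j(A) = 5 (j(A) = 2 + 3 = 5)
M = -23/4 (M = ¼ - 1*6 = ¼ - 6 = -23/4 ≈ -5.7500)
u(m) = (4 + m)*(5 + m) (u(m) = (5 + m)*(4 + m) = (4 + m)*(5 + m))
u(j(0)*M)*306 - 391 = (20 + (5*(-23/4))² + 9*(5*(-23/4)))*306 - 391 = (20 + (-115/4)² + 9*(-115/4))*306 - 391 = (20 + 13225/16 - 1035/4)*306 - 391 = (9405/16)*306 - 391 = 1438965/8 - 391 = 1435837/8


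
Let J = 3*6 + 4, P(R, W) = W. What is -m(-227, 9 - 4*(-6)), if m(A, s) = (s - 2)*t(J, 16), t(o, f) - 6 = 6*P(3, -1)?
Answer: 0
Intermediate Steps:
J = 22 (J = 18 + 4 = 22)
t(o, f) = 0 (t(o, f) = 6 + 6*(-1) = 6 - 6 = 0)
m(A, s) = 0 (m(A, s) = (s - 2)*0 = (-2 + s)*0 = 0)
-m(-227, 9 - 4*(-6)) = -1*0 = 0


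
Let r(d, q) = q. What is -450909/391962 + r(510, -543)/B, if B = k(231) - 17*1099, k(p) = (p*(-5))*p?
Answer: -21419378871/18650074576 ≈ -1.1485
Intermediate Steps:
k(p) = -5*p² (k(p) = (-5*p)*p = -5*p²)
B = -285488 (B = -5*231² - 17*1099 = -5*53361 - 18683 = -266805 - 18683 = -285488)
-450909/391962 + r(510, -543)/B = -450909/391962 - 543/(-285488) = -450909*1/391962 - 543*(-1/285488) = -150303/130654 + 543/285488 = -21419378871/18650074576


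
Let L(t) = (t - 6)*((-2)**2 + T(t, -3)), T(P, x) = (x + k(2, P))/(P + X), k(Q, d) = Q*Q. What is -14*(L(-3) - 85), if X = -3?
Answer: 1673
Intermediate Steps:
k(Q, d) = Q**2
T(P, x) = (4 + x)/(-3 + P) (T(P, x) = (x + 2**2)/(P - 3) = (x + 4)/(-3 + P) = (4 + x)/(-3 + P))
L(t) = (-6 + t)*(4 + 1/(-3 + t)) (L(t) = (t - 6)*((-2)**2 + (4 - 3)/(-3 + t)) = (-6 + t)*(4 + 1/(-3 + t)))
-14*(L(-3) - 85) = -14*((66 - 35*(-3) + 4*(-3)**2)/(-3 - 3) - 85) = -14*((66 + 105 + 4*9)/(-6) - 85) = -14*(-(66 + 105 + 36)/6 - 85) = -14*(-1/6*207 - 85) = -14*(-69/2 - 85) = -14*(-239/2) = 1673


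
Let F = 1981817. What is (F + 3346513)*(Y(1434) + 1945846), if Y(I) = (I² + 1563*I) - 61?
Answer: 33267337773390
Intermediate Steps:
Y(I) = -61 + I² + 1563*I
(F + 3346513)*(Y(1434) + 1945846) = (1981817 + 3346513)*((-61 + 1434² + 1563*1434) + 1945846) = 5328330*((-61 + 2056356 + 2241342) + 1945846) = 5328330*(4297637 + 1945846) = 5328330*6243483 = 33267337773390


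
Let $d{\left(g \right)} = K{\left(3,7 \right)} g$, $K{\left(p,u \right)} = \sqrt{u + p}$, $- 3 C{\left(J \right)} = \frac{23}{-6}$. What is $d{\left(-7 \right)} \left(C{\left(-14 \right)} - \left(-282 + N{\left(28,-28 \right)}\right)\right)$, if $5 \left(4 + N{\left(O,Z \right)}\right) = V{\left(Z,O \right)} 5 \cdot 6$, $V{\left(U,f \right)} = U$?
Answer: $- \frac{57365 \sqrt{10}}{18} \approx -10078.0$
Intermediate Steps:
$C{\left(J \right)} = \frac{23}{18}$ ($C{\left(J \right)} = - \frac{23 \frac{1}{-6}}{3} = - \frac{23 \left(- \frac{1}{6}\right)}{3} = \left(- \frac{1}{3}\right) \left(- \frac{23}{6}\right) = \frac{23}{18}$)
$K{\left(p,u \right)} = \sqrt{p + u}$
$N{\left(O,Z \right)} = -4 + 6 Z$ ($N{\left(O,Z \right)} = -4 + \frac{Z 5 \cdot 6}{5} = -4 + \frac{5 Z 6}{5} = -4 + \frac{30 Z}{5} = -4 + 6 Z$)
$d{\left(g \right)} = g \sqrt{10}$ ($d{\left(g \right)} = \sqrt{3 + 7} g = \sqrt{10} g = g \sqrt{10}$)
$d{\left(-7 \right)} \left(C{\left(-14 \right)} - \left(-282 + N{\left(28,-28 \right)}\right)\right) = - 7 \sqrt{10} \left(\frac{23}{18} + \left(282 - \left(-4 + 6 \left(-28\right)\right)\right)\right) = - 7 \sqrt{10} \left(\frac{23}{18} + \left(282 - \left(-4 - 168\right)\right)\right) = - 7 \sqrt{10} \left(\frac{23}{18} + \left(282 - -172\right)\right) = - 7 \sqrt{10} \left(\frac{23}{18} + \left(282 + 172\right)\right) = - 7 \sqrt{10} \left(\frac{23}{18} + 454\right) = - 7 \sqrt{10} \cdot \frac{8195}{18} = - \frac{57365 \sqrt{10}}{18}$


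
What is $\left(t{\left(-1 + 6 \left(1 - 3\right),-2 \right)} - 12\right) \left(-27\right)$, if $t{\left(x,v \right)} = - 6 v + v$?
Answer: $54$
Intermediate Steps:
$t{\left(x,v \right)} = - 5 v$
$\left(t{\left(-1 + 6 \left(1 - 3\right),-2 \right)} - 12\right) \left(-27\right) = \left(\left(-5\right) \left(-2\right) - 12\right) \left(-27\right) = \left(10 - 12\right) \left(-27\right) = \left(-2\right) \left(-27\right) = 54$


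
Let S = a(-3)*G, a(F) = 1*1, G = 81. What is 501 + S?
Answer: 582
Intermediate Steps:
a(F) = 1
S = 81 (S = 1*81 = 81)
501 + S = 501 + 81 = 582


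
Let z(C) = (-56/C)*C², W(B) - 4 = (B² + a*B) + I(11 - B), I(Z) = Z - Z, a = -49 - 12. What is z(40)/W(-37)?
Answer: -224/363 ≈ -0.61708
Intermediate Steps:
a = -61
I(Z) = 0
W(B) = 4 + B² - 61*B (W(B) = 4 + ((B² - 61*B) + 0) = 4 + (B² - 61*B) = 4 + B² - 61*B)
z(C) = -56*C
z(40)/W(-37) = (-56*40)/(4 + (-37)² - 61*(-37)) = -2240/(4 + 1369 + 2257) = -2240/3630 = -2240*1/3630 = -224/363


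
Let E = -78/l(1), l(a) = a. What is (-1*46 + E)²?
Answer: 15376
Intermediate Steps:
E = -78 (E = -78/1 = -78*1 = -78)
(-1*46 + E)² = (-1*46 - 78)² = (-46 - 78)² = (-124)² = 15376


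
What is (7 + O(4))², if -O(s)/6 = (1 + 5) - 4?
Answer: 25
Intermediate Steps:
O(s) = -12 (O(s) = -6*((1 + 5) - 4) = -6*(6 - 4) = -6*2 = -12)
(7 + O(4))² = (7 - 12)² = (-5)² = 25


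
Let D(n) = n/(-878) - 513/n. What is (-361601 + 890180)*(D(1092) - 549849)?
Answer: -46443035981709243/159796 ≈ -2.9064e+11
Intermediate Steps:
D(n) = -513/n - n/878 (D(n) = n*(-1/878) - 513/n = -n/878 - 513/n = -513/n - n/878)
(-361601 + 890180)*(D(1092) - 549849) = (-361601 + 890180)*((-513/1092 - 1/878*1092) - 549849) = 528579*((-513*1/1092 - 546/439) - 549849) = 528579*((-171/364 - 546/439) - 549849) = 528579*(-273813/159796 - 549849) = 528579*(-87863944617/159796) = -46443035981709243/159796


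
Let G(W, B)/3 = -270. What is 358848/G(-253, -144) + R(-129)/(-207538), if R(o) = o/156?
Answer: -215148831601/485638920 ≈ -443.02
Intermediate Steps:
G(W, B) = -810 (G(W, B) = 3*(-270) = -810)
R(o) = o/156 (R(o) = o*(1/156) = o/156)
358848/G(-253, -144) + R(-129)/(-207538) = 358848/(-810) + ((1/156)*(-129))/(-207538) = 358848*(-1/810) - 43/52*(-1/207538) = -19936/45 + 43/10791976 = -215148831601/485638920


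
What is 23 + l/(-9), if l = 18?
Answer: 21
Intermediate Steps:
23 + l/(-9) = 23 + 18/(-9) = 23 + 18*(-⅑) = 23 - 2 = 21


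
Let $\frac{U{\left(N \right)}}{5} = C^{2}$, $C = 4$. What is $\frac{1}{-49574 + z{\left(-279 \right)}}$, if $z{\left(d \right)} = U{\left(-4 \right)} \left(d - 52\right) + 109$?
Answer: $- \frac{1}{75945} \approx -1.3167 \cdot 10^{-5}$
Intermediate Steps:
$U{\left(N \right)} = 80$ ($U{\left(N \right)} = 5 \cdot 4^{2} = 5 \cdot 16 = 80$)
$z{\left(d \right)} = -4051 + 80 d$ ($z{\left(d \right)} = 80 \left(d - 52\right) + 109 = 80 \left(-52 + d\right) + 109 = \left(-4160 + 80 d\right) + 109 = -4051 + 80 d$)
$\frac{1}{-49574 + z{\left(-279 \right)}} = \frac{1}{-49574 + \left(-4051 + 80 \left(-279\right)\right)} = \frac{1}{-49574 - 26371} = \frac{1}{-75945} = - \frac{1}{75945}$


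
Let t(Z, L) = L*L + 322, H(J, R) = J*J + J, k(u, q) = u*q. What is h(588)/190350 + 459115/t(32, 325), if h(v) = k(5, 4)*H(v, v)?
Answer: 27374975611/672233715 ≈ 40.722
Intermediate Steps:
k(u, q) = q*u
H(J, R) = J + J² (H(J, R) = J² + J = J + J²)
t(Z, L) = 322 + L² (t(Z, L) = L² + 322 = 322 + L²)
h(v) = 20*v*(1 + v) (h(v) = (4*5)*(v*(1 + v)) = 20*(v*(1 + v)) = 20*v*(1 + v))
h(588)/190350 + 459115/t(32, 325) = (20*588*(1 + 588))/190350 + 459115/(322 + 325²) = (20*588*589)*(1/190350) + 459115/(322 + 105625) = 6926640*(1/190350) + 459115/105947 = 230888/6345 + 459115*(1/105947) = 230888/6345 + 459115/105947 = 27374975611/672233715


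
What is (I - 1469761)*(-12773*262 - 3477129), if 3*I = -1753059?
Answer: 14016565266670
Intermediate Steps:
I = -584353 (I = (⅓)*(-1753059) = -584353)
(I - 1469761)*(-12773*262 - 3477129) = (-584353 - 1469761)*(-12773*262 - 3477129) = -2054114*(-3346526 - 3477129) = -2054114*(-6823655) = 14016565266670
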